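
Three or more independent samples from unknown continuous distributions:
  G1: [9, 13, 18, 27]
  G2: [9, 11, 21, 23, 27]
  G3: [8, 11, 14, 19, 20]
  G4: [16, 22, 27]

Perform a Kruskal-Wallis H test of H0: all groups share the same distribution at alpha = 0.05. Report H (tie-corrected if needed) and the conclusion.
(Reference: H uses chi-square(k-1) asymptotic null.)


Step 1: Combine all N = 17 observations and assign midranks.
sorted (value, group, rank): (8,G3,1), (9,G1,2.5), (9,G2,2.5), (11,G2,4.5), (11,G3,4.5), (13,G1,6), (14,G3,7), (16,G4,8), (18,G1,9), (19,G3,10), (20,G3,11), (21,G2,12), (22,G4,13), (23,G2,14), (27,G1,16), (27,G2,16), (27,G4,16)
Step 2: Sum ranks within each group.
R_1 = 33.5 (n_1 = 4)
R_2 = 49 (n_2 = 5)
R_3 = 33.5 (n_3 = 5)
R_4 = 37 (n_4 = 3)
Step 3: H = 12/(N(N+1)) * sum(R_i^2/n_i) - 3(N+1)
     = 12/(17*18) * (33.5^2/4 + 49^2/5 + 33.5^2/5 + 37^2/3) - 3*18
     = 0.039216 * 1441.55 - 54
     = 2.531209.
Step 4: Ties present; correction factor C = 1 - 36/(17^3 - 17) = 0.992647. Corrected H = 2.531209 / 0.992647 = 2.549959.
Step 5: Under H0, H ~ chi^2(3); p-value = 0.466330.
Step 6: alpha = 0.05. fail to reject H0.

H = 2.5500, df = 3, p = 0.466330, fail to reject H0.


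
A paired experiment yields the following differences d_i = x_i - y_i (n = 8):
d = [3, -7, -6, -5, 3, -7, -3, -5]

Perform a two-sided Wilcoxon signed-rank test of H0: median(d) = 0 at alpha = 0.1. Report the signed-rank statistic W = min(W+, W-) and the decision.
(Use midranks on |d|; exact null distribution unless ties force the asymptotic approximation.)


Step 1: Drop any zero differences (none here) and take |d_i|.
|d| = [3, 7, 6, 5, 3, 7, 3, 5]
Step 2: Midrank |d_i| (ties get averaged ranks).
ranks: |3|->2, |7|->7.5, |6|->6, |5|->4.5, |3|->2, |7|->7.5, |3|->2, |5|->4.5
Step 3: Attach original signs; sum ranks with positive sign and with negative sign.
W+ = 2 + 2 = 4
W- = 7.5 + 6 + 4.5 + 7.5 + 2 + 4.5 = 32
(Check: W+ + W- = 36 should equal n(n+1)/2 = 36.)
Step 4: Test statistic W = min(W+, W-) = 4.
Step 5: Ties in |d|, so use the tie-corrected normal approximation.
        E[W] = n(n+1)/4 = 8*9/4 = 18.
        Tie groups: |d|=3 (t=3), |d|=5 (t=2), |d|=7 (t=2); sum(t^3 - t) = 36.
        Var[W] = n(n+1)(2n+1)/24 - sum(t^3-t)/48 = 1224/24 - 36/48 = 50.25.
        z = (W - E[W]) / sqrt(Var[W]) = (4 - 18) / 7.0887 = -1.9750.
        Two-sided p = 2*Phi(z) = 0.048272.
Step 6: alpha = 0.1. reject H0.

W+ = 4, W- = 32, W = min = 4, p = 0.048272, reject H0.


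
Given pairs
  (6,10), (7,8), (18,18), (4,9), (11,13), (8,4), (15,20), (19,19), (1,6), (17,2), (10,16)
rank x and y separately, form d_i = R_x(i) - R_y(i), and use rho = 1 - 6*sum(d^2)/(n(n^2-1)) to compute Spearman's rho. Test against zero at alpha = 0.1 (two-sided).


Step 1: Rank x and y separately (midranks; no ties here).
rank(x): 6->3, 7->4, 18->10, 4->2, 11->7, 8->5, 15->8, 19->11, 1->1, 17->9, 10->6
rank(y): 10->6, 8->4, 18->9, 9->5, 13->7, 4->2, 20->11, 19->10, 6->3, 2->1, 16->8
Step 2: d_i = R_x(i) - R_y(i); compute d_i^2.
  (3-6)^2=9, (4-4)^2=0, (10-9)^2=1, (2-5)^2=9, (7-7)^2=0, (5-2)^2=9, (8-11)^2=9, (11-10)^2=1, (1-3)^2=4, (9-1)^2=64, (6-8)^2=4
sum(d^2) = 110.
Step 3: rho = 1 - 6*110 / (11*(11^2 - 1)) = 1 - 660/1320 = 0.500000.
Step 4: Under H0, t = rho * sqrt((n-2)/(1-rho^2)) = 1.7321 ~ t(9).
Step 5: Two-sided p-value from the t-distribution with 9 df = 0.117307.
Step 6: alpha = 0.1. fail to reject H0.

rho = 0.5000, p = 0.117307, fail to reject H0 at alpha = 0.1.


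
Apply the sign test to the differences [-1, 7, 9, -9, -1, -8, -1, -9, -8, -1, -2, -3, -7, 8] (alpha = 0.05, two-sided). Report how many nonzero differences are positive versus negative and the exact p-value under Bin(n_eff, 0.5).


Step 1: Discard zero differences. Original n = 14; n_eff = number of nonzero differences = 14.
Nonzero differences (with sign): -1, +7, +9, -9, -1, -8, -1, -9, -8, -1, -2, -3, -7, +8
Step 2: Count signs: positive = 3, negative = 11.
Step 3: Under H0: P(positive) = 0.5, so the number of positives S ~ Bin(14, 0.5).
Step 4: Two-sided exact p-value = sum of Bin(14,0.5) probabilities at or below the observed probability = 0.057373.
Step 5: alpha = 0.05. fail to reject H0.

n_eff = 14, pos = 3, neg = 11, p = 0.057373, fail to reject H0.


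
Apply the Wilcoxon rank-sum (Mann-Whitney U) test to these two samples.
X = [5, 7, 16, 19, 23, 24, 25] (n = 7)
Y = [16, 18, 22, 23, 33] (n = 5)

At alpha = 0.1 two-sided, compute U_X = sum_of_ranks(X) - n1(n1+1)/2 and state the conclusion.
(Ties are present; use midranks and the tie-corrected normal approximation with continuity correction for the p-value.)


Step 1: Combine and sort all 12 observations; assign midranks.
sorted (value, group): (5,X), (7,X), (16,X), (16,Y), (18,Y), (19,X), (22,Y), (23,X), (23,Y), (24,X), (25,X), (33,Y)
ranks: 5->1, 7->2, 16->3.5, 16->3.5, 18->5, 19->6, 22->7, 23->8.5, 23->8.5, 24->10, 25->11, 33->12
Step 2: Rank sum for X: R1 = 1 + 2 + 3.5 + 6 + 8.5 + 10 + 11 = 42.
Step 3: U_X = R1 - n1(n1+1)/2 = 42 - 7*8/2 = 42 - 28 = 14.
       U_Y = n1*n2 - U_X = 35 - 14 = 21.
Step 4: Ties are present, so use the tie-corrected normal approximation (with continuity correction) for the p-value.
Step 5: p-value = 0.624905; compare to alpha = 0.1. fail to reject H0.

U_X = 14, p = 0.624905, fail to reject H0 at alpha = 0.1.


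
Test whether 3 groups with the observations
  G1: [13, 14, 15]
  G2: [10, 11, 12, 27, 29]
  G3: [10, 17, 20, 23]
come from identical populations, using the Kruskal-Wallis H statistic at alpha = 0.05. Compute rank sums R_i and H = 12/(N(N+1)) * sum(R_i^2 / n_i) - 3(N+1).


Step 1: Combine all N = 12 observations and assign midranks.
sorted (value, group, rank): (10,G2,1.5), (10,G3,1.5), (11,G2,3), (12,G2,4), (13,G1,5), (14,G1,6), (15,G1,7), (17,G3,8), (20,G3,9), (23,G3,10), (27,G2,11), (29,G2,12)
Step 2: Sum ranks within each group.
R_1 = 18 (n_1 = 3)
R_2 = 31.5 (n_2 = 5)
R_3 = 28.5 (n_3 = 4)
Step 3: H = 12/(N(N+1)) * sum(R_i^2/n_i) - 3(N+1)
     = 12/(12*13) * (18^2/3 + 31.5^2/5 + 28.5^2/4) - 3*13
     = 0.076923 * 509.512 - 39
     = 0.193269.
Step 4: Ties present; correction factor C = 1 - 6/(12^3 - 12) = 0.996503. Corrected H = 0.193269 / 0.996503 = 0.193947.
Step 5: Under H0, H ~ chi^2(2); p-value = 0.907580.
Step 6: alpha = 0.05. fail to reject H0.

H = 0.1939, df = 2, p = 0.907580, fail to reject H0.


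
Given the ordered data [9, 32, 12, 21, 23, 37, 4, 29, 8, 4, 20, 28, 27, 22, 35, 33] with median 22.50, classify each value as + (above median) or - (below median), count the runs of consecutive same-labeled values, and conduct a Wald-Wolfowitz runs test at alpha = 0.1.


Step 1: Compute median = 22.50; label A = above, B = below.
Labels in order: BABBAABABBBAABAA  (n_A = 8, n_B = 8)
Step 2: Count runs R = 10.
Step 3: Under H0 (random ordering), E[R] = 2*n_A*n_B/(n_A+n_B) + 1 = 2*8*8/16 + 1 = 9.0000.
        Var[R] = 2*n_A*n_B*(2*n_A*n_B - n_A - n_B) / ((n_A+n_B)^2 * (n_A+n_B-1)) = 14336/3840 = 3.7333.
        SD[R] = 1.9322.
Step 4: Continuity-corrected z = (R - 0.5 - E[R]) / SD[R] = (10 - 0.5 - 9.0000) / 1.9322 = 0.2588.
Step 5: Two-sided p-value via normal approximation = 2*(1 - Phi(|z|)) = 0.795809.
Step 6: alpha = 0.1. fail to reject H0.

R = 10, z = 0.2588, p = 0.795809, fail to reject H0.


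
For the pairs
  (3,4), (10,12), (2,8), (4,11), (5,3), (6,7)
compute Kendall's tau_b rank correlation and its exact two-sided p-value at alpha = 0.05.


Step 1: Enumerate the 15 unordered pairs (i,j) with i<j and classify each by sign(x_j-x_i) * sign(y_j-y_i).
  (1,2):dx=+7,dy=+8->C; (1,3):dx=-1,dy=+4->D; (1,4):dx=+1,dy=+7->C; (1,5):dx=+2,dy=-1->D
  (1,6):dx=+3,dy=+3->C; (2,3):dx=-8,dy=-4->C; (2,4):dx=-6,dy=-1->C; (2,5):dx=-5,dy=-9->C
  (2,6):dx=-4,dy=-5->C; (3,4):dx=+2,dy=+3->C; (3,5):dx=+3,dy=-5->D; (3,6):dx=+4,dy=-1->D
  (4,5):dx=+1,dy=-8->D; (4,6):dx=+2,dy=-4->D; (5,6):dx=+1,dy=+4->C
Step 2: C = 9, D = 6, total pairs = 15.
Step 3: tau = (C - D)/(n(n-1)/2) = (9 - 6)/15 = 0.200000.
Step 4: Exact two-sided p-value (enumerate n! = 720 permutations of y under H0): p = 0.719444.
Step 5: alpha = 0.05. fail to reject H0.

tau_b = 0.2000 (C=9, D=6), p = 0.719444, fail to reject H0.


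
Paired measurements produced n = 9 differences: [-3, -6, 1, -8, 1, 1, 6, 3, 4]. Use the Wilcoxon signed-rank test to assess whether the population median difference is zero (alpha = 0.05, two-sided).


Step 1: Drop any zero differences (none here) and take |d_i|.
|d| = [3, 6, 1, 8, 1, 1, 6, 3, 4]
Step 2: Midrank |d_i| (ties get averaged ranks).
ranks: |3|->4.5, |6|->7.5, |1|->2, |8|->9, |1|->2, |1|->2, |6|->7.5, |3|->4.5, |4|->6
Step 3: Attach original signs; sum ranks with positive sign and with negative sign.
W+ = 2 + 2 + 2 + 7.5 + 4.5 + 6 = 24
W- = 4.5 + 7.5 + 9 = 21
(Check: W+ + W- = 45 should equal n(n+1)/2 = 45.)
Step 4: Test statistic W = min(W+, W-) = 21.
Step 5: Ties in |d|, so use the tie-corrected normal approximation.
        E[W] = n(n+1)/4 = 9*10/4 = 22.5.
        Tie groups: |d|=1 (t=3), |d|=3 (t=2), |d|=6 (t=2); sum(t^3 - t) = 36.
        Var[W] = n(n+1)(2n+1)/24 - sum(t^3-t)/48 = 1710/24 - 36/48 = 70.5.
        z = (W - E[W]) / sqrt(Var[W]) = (21 - 22.5) / 8.3964 = -0.1786.
        Two-sided p = 2*Phi(z) = 0.858215.
Step 6: alpha = 0.05. fail to reject H0.

W+ = 24, W- = 21, W = min = 21, p = 0.858215, fail to reject H0.


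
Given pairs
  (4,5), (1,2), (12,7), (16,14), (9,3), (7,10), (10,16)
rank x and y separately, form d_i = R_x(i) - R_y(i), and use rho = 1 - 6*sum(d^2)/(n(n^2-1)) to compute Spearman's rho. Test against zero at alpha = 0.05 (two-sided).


Step 1: Rank x and y separately (midranks; no ties here).
rank(x): 4->2, 1->1, 12->6, 16->7, 9->4, 7->3, 10->5
rank(y): 5->3, 2->1, 7->4, 14->6, 3->2, 10->5, 16->7
Step 2: d_i = R_x(i) - R_y(i); compute d_i^2.
  (2-3)^2=1, (1-1)^2=0, (6-4)^2=4, (7-6)^2=1, (4-2)^2=4, (3-5)^2=4, (5-7)^2=4
sum(d^2) = 18.
Step 3: rho = 1 - 6*18 / (7*(7^2 - 1)) = 1 - 108/336 = 0.678571.
Step 4: Under H0, t = rho * sqrt((n-2)/(1-rho^2)) = 2.0657 ~ t(5).
Step 5: Two-sided p-value from the t-distribution with 5 df = 0.093750.
Step 6: alpha = 0.05. fail to reject H0.

rho = 0.6786, p = 0.093750, fail to reject H0 at alpha = 0.05.


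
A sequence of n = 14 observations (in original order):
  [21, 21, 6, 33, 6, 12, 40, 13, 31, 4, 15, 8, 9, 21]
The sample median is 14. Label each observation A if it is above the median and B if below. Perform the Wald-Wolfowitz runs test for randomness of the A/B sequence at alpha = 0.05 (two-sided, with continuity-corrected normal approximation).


Step 1: Compute median = 14; label A = above, B = below.
Labels in order: AABABBABABABBA  (n_A = 7, n_B = 7)
Step 2: Count runs R = 11.
Step 3: Under H0 (random ordering), E[R] = 2*n_A*n_B/(n_A+n_B) + 1 = 2*7*7/14 + 1 = 8.0000.
        Var[R] = 2*n_A*n_B*(2*n_A*n_B - n_A - n_B) / ((n_A+n_B)^2 * (n_A+n_B-1)) = 8232/2548 = 3.2308.
        SD[R] = 1.7974.
Step 4: Continuity-corrected z = (R - 0.5 - E[R]) / SD[R] = (11 - 0.5 - 8.0000) / 1.7974 = 1.3909.
Step 5: Two-sided p-value via normal approximation = 2*(1 - Phi(|z|)) = 0.164264.
Step 6: alpha = 0.05. fail to reject H0.

R = 11, z = 1.3909, p = 0.164264, fail to reject H0.


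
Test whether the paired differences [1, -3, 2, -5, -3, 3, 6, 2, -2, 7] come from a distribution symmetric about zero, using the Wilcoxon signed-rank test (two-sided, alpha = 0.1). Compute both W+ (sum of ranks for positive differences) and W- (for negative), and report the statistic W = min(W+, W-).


Step 1: Drop any zero differences (none here) and take |d_i|.
|d| = [1, 3, 2, 5, 3, 3, 6, 2, 2, 7]
Step 2: Midrank |d_i| (ties get averaged ranks).
ranks: |1|->1, |3|->6, |2|->3, |5|->8, |3|->6, |3|->6, |6|->9, |2|->3, |2|->3, |7|->10
Step 3: Attach original signs; sum ranks with positive sign and with negative sign.
W+ = 1 + 3 + 6 + 9 + 3 + 10 = 32
W- = 6 + 8 + 6 + 3 = 23
(Check: W+ + W- = 55 should equal n(n+1)/2 = 55.)
Step 4: Test statistic W = min(W+, W-) = 23.
Step 5: Ties in |d|, so use the tie-corrected normal approximation.
        E[W] = n(n+1)/4 = 10*11/4 = 27.5.
        Tie groups: |d|=2 (t=3), |d|=3 (t=3); sum(t^3 - t) = 48.
        Var[W] = n(n+1)(2n+1)/24 - sum(t^3-t)/48 = 2310/24 - 48/48 = 95.25.
        z = (W - E[W]) / sqrt(Var[W]) = (23 - 27.5) / 9.7596 = -0.4611.
        Two-sided p = 2*Phi(z) = 0.644738.
Step 6: alpha = 0.1. fail to reject H0.

W+ = 32, W- = 23, W = min = 23, p = 0.644738, fail to reject H0.


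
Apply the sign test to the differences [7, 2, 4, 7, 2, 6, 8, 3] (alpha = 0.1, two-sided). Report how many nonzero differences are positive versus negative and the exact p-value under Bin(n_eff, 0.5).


Step 1: Discard zero differences. Original n = 8; n_eff = number of nonzero differences = 8.
Nonzero differences (with sign): +7, +2, +4, +7, +2, +6, +8, +3
Step 2: Count signs: positive = 8, negative = 0.
Step 3: Under H0: P(positive) = 0.5, so the number of positives S ~ Bin(8, 0.5).
Step 4: Two-sided exact p-value = sum of Bin(8,0.5) probabilities at or below the observed probability = 0.007812.
Step 5: alpha = 0.1. reject H0.

n_eff = 8, pos = 8, neg = 0, p = 0.007812, reject H0.


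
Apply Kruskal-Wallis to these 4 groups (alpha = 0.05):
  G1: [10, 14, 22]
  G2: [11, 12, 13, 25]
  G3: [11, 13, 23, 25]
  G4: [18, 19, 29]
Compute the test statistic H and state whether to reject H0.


Step 1: Combine all N = 14 observations and assign midranks.
sorted (value, group, rank): (10,G1,1), (11,G2,2.5), (11,G3,2.5), (12,G2,4), (13,G2,5.5), (13,G3,5.5), (14,G1,7), (18,G4,8), (19,G4,9), (22,G1,10), (23,G3,11), (25,G2,12.5), (25,G3,12.5), (29,G4,14)
Step 2: Sum ranks within each group.
R_1 = 18 (n_1 = 3)
R_2 = 24.5 (n_2 = 4)
R_3 = 31.5 (n_3 = 4)
R_4 = 31 (n_4 = 3)
Step 3: H = 12/(N(N+1)) * sum(R_i^2/n_i) - 3(N+1)
     = 12/(14*15) * (18^2/3 + 24.5^2/4 + 31.5^2/4 + 31^2/3) - 3*15
     = 0.057143 * 826.458 - 45
     = 2.226190.
Step 4: Ties present; correction factor C = 1 - 18/(14^3 - 14) = 0.993407. Corrected H = 2.226190 / 0.993407 = 2.240966.
Step 5: Under H0, H ~ chi^2(3); p-value = 0.523924.
Step 6: alpha = 0.05. fail to reject H0.

H = 2.2410, df = 3, p = 0.523924, fail to reject H0.


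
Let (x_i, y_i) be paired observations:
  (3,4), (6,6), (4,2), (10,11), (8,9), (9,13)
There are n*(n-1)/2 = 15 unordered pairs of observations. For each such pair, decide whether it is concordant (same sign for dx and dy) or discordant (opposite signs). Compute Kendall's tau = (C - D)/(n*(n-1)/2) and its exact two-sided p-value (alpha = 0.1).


Step 1: Enumerate the 15 unordered pairs (i,j) with i<j and classify each by sign(x_j-x_i) * sign(y_j-y_i).
  (1,2):dx=+3,dy=+2->C; (1,3):dx=+1,dy=-2->D; (1,4):dx=+7,dy=+7->C; (1,5):dx=+5,dy=+5->C
  (1,6):dx=+6,dy=+9->C; (2,3):dx=-2,dy=-4->C; (2,4):dx=+4,dy=+5->C; (2,5):dx=+2,dy=+3->C
  (2,6):dx=+3,dy=+7->C; (3,4):dx=+6,dy=+9->C; (3,5):dx=+4,dy=+7->C; (3,6):dx=+5,dy=+11->C
  (4,5):dx=-2,dy=-2->C; (4,6):dx=-1,dy=+2->D; (5,6):dx=+1,dy=+4->C
Step 2: C = 13, D = 2, total pairs = 15.
Step 3: tau = (C - D)/(n(n-1)/2) = (13 - 2)/15 = 0.733333.
Step 4: Exact two-sided p-value (enumerate n! = 720 permutations of y under H0): p = 0.055556.
Step 5: alpha = 0.1. reject H0.

tau_b = 0.7333 (C=13, D=2), p = 0.055556, reject H0.


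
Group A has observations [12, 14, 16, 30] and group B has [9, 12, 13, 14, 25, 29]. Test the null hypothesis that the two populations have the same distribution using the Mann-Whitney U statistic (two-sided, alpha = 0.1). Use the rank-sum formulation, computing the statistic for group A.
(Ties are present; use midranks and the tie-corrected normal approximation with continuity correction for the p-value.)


Step 1: Combine and sort all 10 observations; assign midranks.
sorted (value, group): (9,Y), (12,X), (12,Y), (13,Y), (14,X), (14,Y), (16,X), (25,Y), (29,Y), (30,X)
ranks: 9->1, 12->2.5, 12->2.5, 13->4, 14->5.5, 14->5.5, 16->7, 25->8, 29->9, 30->10
Step 2: Rank sum for X: R1 = 2.5 + 5.5 + 7 + 10 = 25.
Step 3: U_X = R1 - n1(n1+1)/2 = 25 - 4*5/2 = 25 - 10 = 15.
       U_Y = n1*n2 - U_X = 24 - 15 = 9.
Step 4: Ties are present, so use the tie-corrected normal approximation (with continuity correction) for the p-value.
Step 5: p-value = 0.591778; compare to alpha = 0.1. fail to reject H0.

U_X = 15, p = 0.591778, fail to reject H0 at alpha = 0.1.


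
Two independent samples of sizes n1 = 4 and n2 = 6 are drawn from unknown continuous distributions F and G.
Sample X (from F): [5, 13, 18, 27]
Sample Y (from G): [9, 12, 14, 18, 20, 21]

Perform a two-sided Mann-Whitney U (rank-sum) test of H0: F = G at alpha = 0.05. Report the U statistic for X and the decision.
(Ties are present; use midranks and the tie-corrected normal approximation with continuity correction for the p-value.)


Step 1: Combine and sort all 10 observations; assign midranks.
sorted (value, group): (5,X), (9,Y), (12,Y), (13,X), (14,Y), (18,X), (18,Y), (20,Y), (21,Y), (27,X)
ranks: 5->1, 9->2, 12->3, 13->4, 14->5, 18->6.5, 18->6.5, 20->8, 21->9, 27->10
Step 2: Rank sum for X: R1 = 1 + 4 + 6.5 + 10 = 21.5.
Step 3: U_X = R1 - n1(n1+1)/2 = 21.5 - 4*5/2 = 21.5 - 10 = 11.5.
       U_Y = n1*n2 - U_X = 24 - 11.5 = 12.5.
Step 4: Ties are present, so use the tie-corrected normal approximation (with continuity correction) for the p-value.
Step 5: p-value = 1.000000; compare to alpha = 0.05. fail to reject H0.

U_X = 11.5, p = 1.000000, fail to reject H0 at alpha = 0.05.


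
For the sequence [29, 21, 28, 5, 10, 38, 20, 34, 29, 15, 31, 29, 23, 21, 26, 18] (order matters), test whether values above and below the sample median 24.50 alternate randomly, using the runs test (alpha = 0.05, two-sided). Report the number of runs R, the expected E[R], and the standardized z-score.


Step 1: Compute median = 24.50; label A = above, B = below.
Labels in order: ABABBABAABAABBAB  (n_A = 8, n_B = 8)
Step 2: Count runs R = 12.
Step 3: Under H0 (random ordering), E[R] = 2*n_A*n_B/(n_A+n_B) + 1 = 2*8*8/16 + 1 = 9.0000.
        Var[R] = 2*n_A*n_B*(2*n_A*n_B - n_A - n_B) / ((n_A+n_B)^2 * (n_A+n_B-1)) = 14336/3840 = 3.7333.
        SD[R] = 1.9322.
Step 4: Continuity-corrected z = (R - 0.5 - E[R]) / SD[R] = (12 - 0.5 - 9.0000) / 1.9322 = 1.2939.
Step 5: Two-sided p-value via normal approximation = 2*(1 - Phi(|z|)) = 0.195709.
Step 6: alpha = 0.05. fail to reject H0.

R = 12, z = 1.2939, p = 0.195709, fail to reject H0.


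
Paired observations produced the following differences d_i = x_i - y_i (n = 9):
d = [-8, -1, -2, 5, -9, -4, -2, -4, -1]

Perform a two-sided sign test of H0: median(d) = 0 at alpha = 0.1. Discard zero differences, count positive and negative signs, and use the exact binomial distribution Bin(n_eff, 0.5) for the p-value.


Step 1: Discard zero differences. Original n = 9; n_eff = number of nonzero differences = 9.
Nonzero differences (with sign): -8, -1, -2, +5, -9, -4, -2, -4, -1
Step 2: Count signs: positive = 1, negative = 8.
Step 3: Under H0: P(positive) = 0.5, so the number of positives S ~ Bin(9, 0.5).
Step 4: Two-sided exact p-value = sum of Bin(9,0.5) probabilities at or below the observed probability = 0.039062.
Step 5: alpha = 0.1. reject H0.

n_eff = 9, pos = 1, neg = 8, p = 0.039062, reject H0.


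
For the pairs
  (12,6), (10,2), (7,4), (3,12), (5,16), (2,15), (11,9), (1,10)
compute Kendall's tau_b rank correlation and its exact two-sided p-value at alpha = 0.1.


Step 1: Enumerate the 28 unordered pairs (i,j) with i<j and classify each by sign(x_j-x_i) * sign(y_j-y_i).
  (1,2):dx=-2,dy=-4->C; (1,3):dx=-5,dy=-2->C; (1,4):dx=-9,dy=+6->D; (1,5):dx=-7,dy=+10->D
  (1,6):dx=-10,dy=+9->D; (1,7):dx=-1,dy=+3->D; (1,8):dx=-11,dy=+4->D; (2,3):dx=-3,dy=+2->D
  (2,4):dx=-7,dy=+10->D; (2,5):dx=-5,dy=+14->D; (2,6):dx=-8,dy=+13->D; (2,7):dx=+1,dy=+7->C
  (2,8):dx=-9,dy=+8->D; (3,4):dx=-4,dy=+8->D; (3,5):dx=-2,dy=+12->D; (3,6):dx=-5,dy=+11->D
  (3,7):dx=+4,dy=+5->C; (3,8):dx=-6,dy=+6->D; (4,5):dx=+2,dy=+4->C; (4,6):dx=-1,dy=+3->D
  (4,7):dx=+8,dy=-3->D; (4,8):dx=-2,dy=-2->C; (5,6):dx=-3,dy=-1->C; (5,7):dx=+6,dy=-7->D
  (5,8):dx=-4,dy=-6->C; (6,7):dx=+9,dy=-6->D; (6,8):dx=-1,dy=-5->C; (7,8):dx=-10,dy=+1->D
Step 2: C = 9, D = 19, total pairs = 28.
Step 3: tau = (C - D)/(n(n-1)/2) = (9 - 19)/28 = -0.357143.
Step 4: Exact two-sided p-value (enumerate n! = 40320 permutations of y under H0): p = 0.275099.
Step 5: alpha = 0.1. fail to reject H0.

tau_b = -0.3571 (C=9, D=19), p = 0.275099, fail to reject H0.


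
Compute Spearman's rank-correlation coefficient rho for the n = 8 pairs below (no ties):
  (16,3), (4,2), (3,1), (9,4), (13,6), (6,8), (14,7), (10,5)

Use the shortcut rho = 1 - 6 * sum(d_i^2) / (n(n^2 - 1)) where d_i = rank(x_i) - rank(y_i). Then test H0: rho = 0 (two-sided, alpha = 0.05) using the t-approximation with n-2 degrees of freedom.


Step 1: Rank x and y separately (midranks; no ties here).
rank(x): 16->8, 4->2, 3->1, 9->4, 13->6, 6->3, 14->7, 10->5
rank(y): 3->3, 2->2, 1->1, 4->4, 6->6, 8->8, 7->7, 5->5
Step 2: d_i = R_x(i) - R_y(i); compute d_i^2.
  (8-3)^2=25, (2-2)^2=0, (1-1)^2=0, (4-4)^2=0, (6-6)^2=0, (3-8)^2=25, (7-7)^2=0, (5-5)^2=0
sum(d^2) = 50.
Step 3: rho = 1 - 6*50 / (8*(8^2 - 1)) = 1 - 300/504 = 0.404762.
Step 4: Under H0, t = rho * sqrt((n-2)/(1-rho^2)) = 1.0842 ~ t(6).
Step 5: Two-sided p-value from the t-distribution with 6 df = 0.319889.
Step 6: alpha = 0.05. fail to reject H0.

rho = 0.4048, p = 0.319889, fail to reject H0 at alpha = 0.05.


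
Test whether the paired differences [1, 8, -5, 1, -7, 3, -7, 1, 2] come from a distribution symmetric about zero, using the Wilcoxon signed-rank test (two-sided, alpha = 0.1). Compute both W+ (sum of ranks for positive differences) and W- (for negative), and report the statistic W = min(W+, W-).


Step 1: Drop any zero differences (none here) and take |d_i|.
|d| = [1, 8, 5, 1, 7, 3, 7, 1, 2]
Step 2: Midrank |d_i| (ties get averaged ranks).
ranks: |1|->2, |8|->9, |5|->6, |1|->2, |7|->7.5, |3|->5, |7|->7.5, |1|->2, |2|->4
Step 3: Attach original signs; sum ranks with positive sign and with negative sign.
W+ = 2 + 9 + 2 + 5 + 2 + 4 = 24
W- = 6 + 7.5 + 7.5 = 21
(Check: W+ + W- = 45 should equal n(n+1)/2 = 45.)
Step 4: Test statistic W = min(W+, W-) = 21.
Step 5: Ties in |d|, so use the tie-corrected normal approximation.
        E[W] = n(n+1)/4 = 9*10/4 = 22.5.
        Tie groups: |d|=1 (t=3), |d|=7 (t=2); sum(t^3 - t) = 30.
        Var[W] = n(n+1)(2n+1)/24 - sum(t^3-t)/48 = 1710/24 - 30/48 = 70.625.
        z = (W - E[W]) / sqrt(Var[W]) = (21 - 22.5) / 8.4039 = -0.1785.
        Two-sided p = 2*Phi(z) = 0.858339.
Step 6: alpha = 0.1. fail to reject H0.

W+ = 24, W- = 21, W = min = 21, p = 0.858339, fail to reject H0.


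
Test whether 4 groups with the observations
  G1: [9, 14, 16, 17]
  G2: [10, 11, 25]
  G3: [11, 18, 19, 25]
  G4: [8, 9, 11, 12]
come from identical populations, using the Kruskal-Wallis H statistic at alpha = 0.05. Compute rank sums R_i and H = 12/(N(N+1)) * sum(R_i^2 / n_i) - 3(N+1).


Step 1: Combine all N = 15 observations and assign midranks.
sorted (value, group, rank): (8,G4,1), (9,G1,2.5), (9,G4,2.5), (10,G2,4), (11,G2,6), (11,G3,6), (11,G4,6), (12,G4,8), (14,G1,9), (16,G1,10), (17,G1,11), (18,G3,12), (19,G3,13), (25,G2,14.5), (25,G3,14.5)
Step 2: Sum ranks within each group.
R_1 = 32.5 (n_1 = 4)
R_2 = 24.5 (n_2 = 3)
R_3 = 45.5 (n_3 = 4)
R_4 = 17.5 (n_4 = 4)
Step 3: H = 12/(N(N+1)) * sum(R_i^2/n_i) - 3(N+1)
     = 12/(15*16) * (32.5^2/4 + 24.5^2/3 + 45.5^2/4 + 17.5^2/4) - 3*16
     = 0.050000 * 1058.27 - 48
     = 4.913542.
Step 4: Ties present; correction factor C = 1 - 36/(15^3 - 15) = 0.989286. Corrected H = 4.913542 / 0.989286 = 4.966757.
Step 5: Under H0, H ~ chi^2(3); p-value = 0.174248.
Step 6: alpha = 0.05. fail to reject H0.

H = 4.9668, df = 3, p = 0.174248, fail to reject H0.


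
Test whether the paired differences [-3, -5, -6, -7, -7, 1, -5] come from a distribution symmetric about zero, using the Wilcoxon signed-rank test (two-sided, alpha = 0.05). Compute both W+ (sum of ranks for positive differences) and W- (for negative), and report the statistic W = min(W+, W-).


Step 1: Drop any zero differences (none here) and take |d_i|.
|d| = [3, 5, 6, 7, 7, 1, 5]
Step 2: Midrank |d_i| (ties get averaged ranks).
ranks: |3|->2, |5|->3.5, |6|->5, |7|->6.5, |7|->6.5, |1|->1, |5|->3.5
Step 3: Attach original signs; sum ranks with positive sign and with negative sign.
W+ = 1 = 1
W- = 2 + 3.5 + 5 + 6.5 + 6.5 + 3.5 = 27
(Check: W+ + W- = 28 should equal n(n+1)/2 = 28.)
Step 4: Test statistic W = min(W+, W-) = 1.
Step 5: Ties in |d|, so use the tie-corrected normal approximation.
        E[W] = n(n+1)/4 = 7*8/4 = 14.
        Tie groups: |d|=5 (t=2), |d|=7 (t=2); sum(t^3 - t) = 12.
        Var[W] = n(n+1)(2n+1)/24 - sum(t^3-t)/48 = 840/24 - 12/48 = 34.75.
        z = (W - E[W]) / sqrt(Var[W]) = (1 - 14) / 5.8949 = -2.2053.
        Two-sided p = 2*Phi(z) = 0.027434.
Step 6: alpha = 0.05. reject H0.

W+ = 1, W- = 27, W = min = 1, p = 0.027434, reject H0.


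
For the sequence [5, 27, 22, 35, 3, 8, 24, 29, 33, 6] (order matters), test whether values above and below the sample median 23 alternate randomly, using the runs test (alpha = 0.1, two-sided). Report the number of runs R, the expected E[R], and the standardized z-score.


Step 1: Compute median = 23; label A = above, B = below.
Labels in order: BABABBAAAB  (n_A = 5, n_B = 5)
Step 2: Count runs R = 7.
Step 3: Under H0 (random ordering), E[R] = 2*n_A*n_B/(n_A+n_B) + 1 = 2*5*5/10 + 1 = 6.0000.
        Var[R] = 2*n_A*n_B*(2*n_A*n_B - n_A - n_B) / ((n_A+n_B)^2 * (n_A+n_B-1)) = 2000/900 = 2.2222.
        SD[R] = 1.4907.
Step 4: Continuity-corrected z = (R - 0.5 - E[R]) / SD[R] = (7 - 0.5 - 6.0000) / 1.4907 = 0.3354.
Step 5: Two-sided p-value via normal approximation = 2*(1 - Phi(|z|)) = 0.737316.
Step 6: alpha = 0.1. fail to reject H0.

R = 7, z = 0.3354, p = 0.737316, fail to reject H0.


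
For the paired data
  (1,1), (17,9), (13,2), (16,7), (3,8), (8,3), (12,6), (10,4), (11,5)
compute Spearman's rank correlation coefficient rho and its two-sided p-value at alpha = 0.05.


Step 1: Rank x and y separately (midranks; no ties here).
rank(x): 1->1, 17->9, 13->7, 16->8, 3->2, 8->3, 12->6, 10->4, 11->5
rank(y): 1->1, 9->9, 2->2, 7->7, 8->8, 3->3, 6->6, 4->4, 5->5
Step 2: d_i = R_x(i) - R_y(i); compute d_i^2.
  (1-1)^2=0, (9-9)^2=0, (7-2)^2=25, (8-7)^2=1, (2-8)^2=36, (3-3)^2=0, (6-6)^2=0, (4-4)^2=0, (5-5)^2=0
sum(d^2) = 62.
Step 3: rho = 1 - 6*62 / (9*(9^2 - 1)) = 1 - 372/720 = 0.483333.
Step 4: Under H0, t = rho * sqrt((n-2)/(1-rho^2)) = 1.4607 ~ t(7).
Step 5: Two-sided p-value from the t-distribution with 7 df = 0.187470.
Step 6: alpha = 0.05. fail to reject H0.

rho = 0.4833, p = 0.187470, fail to reject H0 at alpha = 0.05.


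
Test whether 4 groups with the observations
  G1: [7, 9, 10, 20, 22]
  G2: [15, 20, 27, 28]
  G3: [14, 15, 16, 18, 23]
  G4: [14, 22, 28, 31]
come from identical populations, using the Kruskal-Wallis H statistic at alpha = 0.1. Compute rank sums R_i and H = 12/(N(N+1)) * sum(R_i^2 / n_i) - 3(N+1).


Step 1: Combine all N = 18 observations and assign midranks.
sorted (value, group, rank): (7,G1,1), (9,G1,2), (10,G1,3), (14,G3,4.5), (14,G4,4.5), (15,G2,6.5), (15,G3,6.5), (16,G3,8), (18,G3,9), (20,G1,10.5), (20,G2,10.5), (22,G1,12.5), (22,G4,12.5), (23,G3,14), (27,G2,15), (28,G2,16.5), (28,G4,16.5), (31,G4,18)
Step 2: Sum ranks within each group.
R_1 = 29 (n_1 = 5)
R_2 = 48.5 (n_2 = 4)
R_3 = 42 (n_3 = 5)
R_4 = 51.5 (n_4 = 4)
Step 3: H = 12/(N(N+1)) * sum(R_i^2/n_i) - 3(N+1)
     = 12/(18*19) * (29^2/5 + 48.5^2/4 + 42^2/5 + 51.5^2/4) - 3*19
     = 0.035088 * 1772.12 - 57
     = 5.179825.
Step 4: Ties present; correction factor C = 1 - 30/(18^3 - 18) = 0.994840. Corrected H = 5.179825 / 0.994840 = 5.206691.
Step 5: Under H0, H ~ chi^2(3); p-value = 0.157273.
Step 6: alpha = 0.1. fail to reject H0.

H = 5.2067, df = 3, p = 0.157273, fail to reject H0.


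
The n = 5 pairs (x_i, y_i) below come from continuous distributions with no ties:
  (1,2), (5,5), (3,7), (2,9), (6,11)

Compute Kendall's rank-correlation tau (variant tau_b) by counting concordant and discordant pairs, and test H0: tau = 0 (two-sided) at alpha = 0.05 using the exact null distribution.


Step 1: Enumerate the 10 unordered pairs (i,j) with i<j and classify each by sign(x_j-x_i) * sign(y_j-y_i).
  (1,2):dx=+4,dy=+3->C; (1,3):dx=+2,dy=+5->C; (1,4):dx=+1,dy=+7->C; (1,5):dx=+5,dy=+9->C
  (2,3):dx=-2,dy=+2->D; (2,4):dx=-3,dy=+4->D; (2,5):dx=+1,dy=+6->C; (3,4):dx=-1,dy=+2->D
  (3,5):dx=+3,dy=+4->C; (4,5):dx=+4,dy=+2->C
Step 2: C = 7, D = 3, total pairs = 10.
Step 3: tau = (C - D)/(n(n-1)/2) = (7 - 3)/10 = 0.400000.
Step 4: Exact two-sided p-value (enumerate n! = 120 permutations of y under H0): p = 0.483333.
Step 5: alpha = 0.05. fail to reject H0.

tau_b = 0.4000 (C=7, D=3), p = 0.483333, fail to reject H0.


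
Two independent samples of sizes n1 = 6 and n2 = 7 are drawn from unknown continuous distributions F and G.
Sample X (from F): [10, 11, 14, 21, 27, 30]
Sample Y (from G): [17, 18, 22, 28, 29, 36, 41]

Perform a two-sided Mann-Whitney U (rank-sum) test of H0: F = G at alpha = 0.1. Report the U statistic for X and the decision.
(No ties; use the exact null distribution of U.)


Step 1: Combine and sort all 13 observations; assign midranks.
sorted (value, group): (10,X), (11,X), (14,X), (17,Y), (18,Y), (21,X), (22,Y), (27,X), (28,Y), (29,Y), (30,X), (36,Y), (41,Y)
ranks: 10->1, 11->2, 14->3, 17->4, 18->5, 21->6, 22->7, 27->8, 28->9, 29->10, 30->11, 36->12, 41->13
Step 2: Rank sum for X: R1 = 1 + 2 + 3 + 6 + 8 + 11 = 31.
Step 3: U_X = R1 - n1(n1+1)/2 = 31 - 6*7/2 = 31 - 21 = 10.
       U_Y = n1*n2 - U_X = 42 - 10 = 32.
Step 4: No ties, so the exact null distribution of U (based on enumerating the C(13,6) = 1716 equally likely rank assignments) gives the two-sided p-value.
Step 5: p-value = 0.137529; compare to alpha = 0.1. fail to reject H0.

U_X = 10, p = 0.137529, fail to reject H0 at alpha = 0.1.


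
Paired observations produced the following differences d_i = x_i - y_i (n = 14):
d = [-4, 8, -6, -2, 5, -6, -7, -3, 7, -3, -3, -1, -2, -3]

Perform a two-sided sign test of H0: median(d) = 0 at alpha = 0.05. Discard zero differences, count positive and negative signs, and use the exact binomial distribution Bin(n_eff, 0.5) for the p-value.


Step 1: Discard zero differences. Original n = 14; n_eff = number of nonzero differences = 14.
Nonzero differences (with sign): -4, +8, -6, -2, +5, -6, -7, -3, +7, -3, -3, -1, -2, -3
Step 2: Count signs: positive = 3, negative = 11.
Step 3: Under H0: P(positive) = 0.5, so the number of positives S ~ Bin(14, 0.5).
Step 4: Two-sided exact p-value = sum of Bin(14,0.5) probabilities at or below the observed probability = 0.057373.
Step 5: alpha = 0.05. fail to reject H0.

n_eff = 14, pos = 3, neg = 11, p = 0.057373, fail to reject H0.


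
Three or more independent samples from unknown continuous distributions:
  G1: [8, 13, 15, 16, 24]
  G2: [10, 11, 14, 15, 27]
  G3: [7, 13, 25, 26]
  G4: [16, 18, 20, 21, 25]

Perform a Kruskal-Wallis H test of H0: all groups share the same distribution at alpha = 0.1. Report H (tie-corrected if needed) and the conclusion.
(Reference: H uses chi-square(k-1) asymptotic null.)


Step 1: Combine all N = 19 observations and assign midranks.
sorted (value, group, rank): (7,G3,1), (8,G1,2), (10,G2,3), (11,G2,4), (13,G1,5.5), (13,G3,5.5), (14,G2,7), (15,G1,8.5), (15,G2,8.5), (16,G1,10.5), (16,G4,10.5), (18,G4,12), (20,G4,13), (21,G4,14), (24,G1,15), (25,G3,16.5), (25,G4,16.5), (26,G3,18), (27,G2,19)
Step 2: Sum ranks within each group.
R_1 = 41.5 (n_1 = 5)
R_2 = 41.5 (n_2 = 5)
R_3 = 41 (n_3 = 4)
R_4 = 66 (n_4 = 5)
Step 3: H = 12/(N(N+1)) * sum(R_i^2/n_i) - 3(N+1)
     = 12/(19*20) * (41.5^2/5 + 41.5^2/5 + 41^2/4 + 66^2/5) - 3*20
     = 0.031579 * 1980.35 - 60
     = 2.537368.
Step 4: Ties present; correction factor C = 1 - 24/(19^3 - 19) = 0.996491. Corrected H = 2.537368 / 0.996491 = 2.546303.
Step 5: Under H0, H ~ chi^2(3); p-value = 0.466981.
Step 6: alpha = 0.1. fail to reject H0.

H = 2.5463, df = 3, p = 0.466981, fail to reject H0.


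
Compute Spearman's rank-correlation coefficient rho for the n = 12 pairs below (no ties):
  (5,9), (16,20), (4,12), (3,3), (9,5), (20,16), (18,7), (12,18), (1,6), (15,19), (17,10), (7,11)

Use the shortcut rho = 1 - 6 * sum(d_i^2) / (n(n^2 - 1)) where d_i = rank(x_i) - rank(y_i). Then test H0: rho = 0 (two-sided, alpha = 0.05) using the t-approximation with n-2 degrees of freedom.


Step 1: Rank x and y separately (midranks; no ties here).
rank(x): 5->4, 16->9, 4->3, 3->2, 9->6, 20->12, 18->11, 12->7, 1->1, 15->8, 17->10, 7->5
rank(y): 9->5, 20->12, 12->8, 3->1, 5->2, 16->9, 7->4, 18->10, 6->3, 19->11, 10->6, 11->7
Step 2: d_i = R_x(i) - R_y(i); compute d_i^2.
  (4-5)^2=1, (9-12)^2=9, (3-8)^2=25, (2-1)^2=1, (6-2)^2=16, (12-9)^2=9, (11-4)^2=49, (7-10)^2=9, (1-3)^2=4, (8-11)^2=9, (10-6)^2=16, (5-7)^2=4
sum(d^2) = 152.
Step 3: rho = 1 - 6*152 / (12*(12^2 - 1)) = 1 - 912/1716 = 0.468531.
Step 4: Under H0, t = rho * sqrt((n-2)/(1-rho^2)) = 1.6771 ~ t(10).
Step 5: Two-sided p-value from the t-distribution with 10 df = 0.124455.
Step 6: alpha = 0.05. fail to reject H0.

rho = 0.4685, p = 0.124455, fail to reject H0 at alpha = 0.05.


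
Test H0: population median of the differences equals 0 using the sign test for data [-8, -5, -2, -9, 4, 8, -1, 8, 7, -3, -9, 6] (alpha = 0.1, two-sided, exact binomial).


Step 1: Discard zero differences. Original n = 12; n_eff = number of nonzero differences = 12.
Nonzero differences (with sign): -8, -5, -2, -9, +4, +8, -1, +8, +7, -3, -9, +6
Step 2: Count signs: positive = 5, negative = 7.
Step 3: Under H0: P(positive) = 0.5, so the number of positives S ~ Bin(12, 0.5).
Step 4: Two-sided exact p-value = sum of Bin(12,0.5) probabilities at or below the observed probability = 0.774414.
Step 5: alpha = 0.1. fail to reject H0.

n_eff = 12, pos = 5, neg = 7, p = 0.774414, fail to reject H0.


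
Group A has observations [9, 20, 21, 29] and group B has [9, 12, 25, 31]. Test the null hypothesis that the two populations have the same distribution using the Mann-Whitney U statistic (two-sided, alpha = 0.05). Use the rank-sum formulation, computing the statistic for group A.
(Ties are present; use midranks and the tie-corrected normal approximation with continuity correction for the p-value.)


Step 1: Combine and sort all 8 observations; assign midranks.
sorted (value, group): (9,X), (9,Y), (12,Y), (20,X), (21,X), (25,Y), (29,X), (31,Y)
ranks: 9->1.5, 9->1.5, 12->3, 20->4, 21->5, 25->6, 29->7, 31->8
Step 2: Rank sum for X: R1 = 1.5 + 4 + 5 + 7 = 17.5.
Step 3: U_X = R1 - n1(n1+1)/2 = 17.5 - 4*5/2 = 17.5 - 10 = 7.5.
       U_Y = n1*n2 - U_X = 16 - 7.5 = 8.5.
Step 4: Ties are present, so use the tie-corrected normal approximation (with continuity correction) for the p-value.
Step 5: p-value = 1.000000; compare to alpha = 0.05. fail to reject H0.

U_X = 7.5, p = 1.000000, fail to reject H0 at alpha = 0.05.


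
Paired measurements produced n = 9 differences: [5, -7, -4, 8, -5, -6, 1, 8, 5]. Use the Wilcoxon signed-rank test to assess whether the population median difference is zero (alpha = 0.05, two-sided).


Step 1: Drop any zero differences (none here) and take |d_i|.
|d| = [5, 7, 4, 8, 5, 6, 1, 8, 5]
Step 2: Midrank |d_i| (ties get averaged ranks).
ranks: |5|->4, |7|->7, |4|->2, |8|->8.5, |5|->4, |6|->6, |1|->1, |8|->8.5, |5|->4
Step 3: Attach original signs; sum ranks with positive sign and with negative sign.
W+ = 4 + 8.5 + 1 + 8.5 + 4 = 26
W- = 7 + 2 + 4 + 6 = 19
(Check: W+ + W- = 45 should equal n(n+1)/2 = 45.)
Step 4: Test statistic W = min(W+, W-) = 19.
Step 5: Ties in |d|, so use the tie-corrected normal approximation.
        E[W] = n(n+1)/4 = 9*10/4 = 22.5.
        Tie groups: |d|=5 (t=3), |d|=8 (t=2); sum(t^3 - t) = 30.
        Var[W] = n(n+1)(2n+1)/24 - sum(t^3-t)/48 = 1710/24 - 30/48 = 70.625.
        z = (W - E[W]) / sqrt(Var[W]) = (19 - 22.5) / 8.4039 = -0.4165.
        Two-sided p = 2*Phi(z) = 0.677063.
Step 6: alpha = 0.05. fail to reject H0.

W+ = 26, W- = 19, W = min = 19, p = 0.677063, fail to reject H0.


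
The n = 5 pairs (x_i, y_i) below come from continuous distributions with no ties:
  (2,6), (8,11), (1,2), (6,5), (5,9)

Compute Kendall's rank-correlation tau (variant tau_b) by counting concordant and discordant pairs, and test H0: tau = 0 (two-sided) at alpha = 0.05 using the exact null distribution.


Step 1: Enumerate the 10 unordered pairs (i,j) with i<j and classify each by sign(x_j-x_i) * sign(y_j-y_i).
  (1,2):dx=+6,dy=+5->C; (1,3):dx=-1,dy=-4->C; (1,4):dx=+4,dy=-1->D; (1,5):dx=+3,dy=+3->C
  (2,3):dx=-7,dy=-9->C; (2,4):dx=-2,dy=-6->C; (2,5):dx=-3,dy=-2->C; (3,4):dx=+5,dy=+3->C
  (3,5):dx=+4,dy=+7->C; (4,5):dx=-1,dy=+4->D
Step 2: C = 8, D = 2, total pairs = 10.
Step 3: tau = (C - D)/(n(n-1)/2) = (8 - 2)/10 = 0.600000.
Step 4: Exact two-sided p-value (enumerate n! = 120 permutations of y under H0): p = 0.233333.
Step 5: alpha = 0.05. fail to reject H0.

tau_b = 0.6000 (C=8, D=2), p = 0.233333, fail to reject H0.


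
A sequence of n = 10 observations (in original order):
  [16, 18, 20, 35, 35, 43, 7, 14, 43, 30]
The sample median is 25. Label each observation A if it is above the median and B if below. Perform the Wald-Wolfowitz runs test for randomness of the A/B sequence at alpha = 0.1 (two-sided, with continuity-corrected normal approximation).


Step 1: Compute median = 25; label A = above, B = below.
Labels in order: BBBAAABBAA  (n_A = 5, n_B = 5)
Step 2: Count runs R = 4.
Step 3: Under H0 (random ordering), E[R] = 2*n_A*n_B/(n_A+n_B) + 1 = 2*5*5/10 + 1 = 6.0000.
        Var[R] = 2*n_A*n_B*(2*n_A*n_B - n_A - n_B) / ((n_A+n_B)^2 * (n_A+n_B-1)) = 2000/900 = 2.2222.
        SD[R] = 1.4907.
Step 4: Continuity-corrected z = (R + 0.5 - E[R]) / SD[R] = (4 + 0.5 - 6.0000) / 1.4907 = -1.0062.
Step 5: Two-sided p-value via normal approximation = 2*(1 - Phi(|z|)) = 0.314305.
Step 6: alpha = 0.1. fail to reject H0.

R = 4, z = -1.0062, p = 0.314305, fail to reject H0.


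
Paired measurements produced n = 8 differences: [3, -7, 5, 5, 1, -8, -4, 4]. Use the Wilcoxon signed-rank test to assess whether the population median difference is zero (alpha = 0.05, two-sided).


Step 1: Drop any zero differences (none here) and take |d_i|.
|d| = [3, 7, 5, 5, 1, 8, 4, 4]
Step 2: Midrank |d_i| (ties get averaged ranks).
ranks: |3|->2, |7|->7, |5|->5.5, |5|->5.5, |1|->1, |8|->8, |4|->3.5, |4|->3.5
Step 3: Attach original signs; sum ranks with positive sign and with negative sign.
W+ = 2 + 5.5 + 5.5 + 1 + 3.5 = 17.5
W- = 7 + 8 + 3.5 = 18.5
(Check: W+ + W- = 36 should equal n(n+1)/2 = 36.)
Step 4: Test statistic W = min(W+, W-) = 17.5.
Step 5: Ties in |d|, so use the tie-corrected normal approximation.
        E[W] = n(n+1)/4 = 8*9/4 = 18.
        Tie groups: |d|=4 (t=2), |d|=5 (t=2); sum(t^3 - t) = 12.
        Var[W] = n(n+1)(2n+1)/24 - sum(t^3-t)/48 = 1224/24 - 12/48 = 50.75.
        z = (W - E[W]) / sqrt(Var[W]) = (17.5 - 18) / 7.1239 = -0.0702.
        Two-sided p = 2*Phi(z) = 0.944045.
Step 6: alpha = 0.05. fail to reject H0.

W+ = 17.5, W- = 18.5, W = min = 17.5, p = 0.944045, fail to reject H0.


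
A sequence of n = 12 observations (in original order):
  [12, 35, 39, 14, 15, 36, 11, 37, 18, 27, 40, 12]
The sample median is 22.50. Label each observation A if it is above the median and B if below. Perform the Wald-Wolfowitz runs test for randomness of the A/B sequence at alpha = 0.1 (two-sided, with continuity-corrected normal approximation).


Step 1: Compute median = 22.50; label A = above, B = below.
Labels in order: BAABBABABAAB  (n_A = 6, n_B = 6)
Step 2: Count runs R = 9.
Step 3: Under H0 (random ordering), E[R] = 2*n_A*n_B/(n_A+n_B) + 1 = 2*6*6/12 + 1 = 7.0000.
        Var[R] = 2*n_A*n_B*(2*n_A*n_B - n_A - n_B) / ((n_A+n_B)^2 * (n_A+n_B-1)) = 4320/1584 = 2.7273.
        SD[R] = 1.6514.
Step 4: Continuity-corrected z = (R - 0.5 - E[R]) / SD[R] = (9 - 0.5 - 7.0000) / 1.6514 = 0.9083.
Step 5: Two-sided p-value via normal approximation = 2*(1 - Phi(|z|)) = 0.363722.
Step 6: alpha = 0.1. fail to reject H0.

R = 9, z = 0.9083, p = 0.363722, fail to reject H0.


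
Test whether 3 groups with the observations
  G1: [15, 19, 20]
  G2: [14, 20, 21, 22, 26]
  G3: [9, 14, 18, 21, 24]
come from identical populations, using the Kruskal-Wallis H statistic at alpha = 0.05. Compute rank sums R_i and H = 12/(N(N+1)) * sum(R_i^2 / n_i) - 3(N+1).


Step 1: Combine all N = 13 observations and assign midranks.
sorted (value, group, rank): (9,G3,1), (14,G2,2.5), (14,G3,2.5), (15,G1,4), (18,G3,5), (19,G1,6), (20,G1,7.5), (20,G2,7.5), (21,G2,9.5), (21,G3,9.5), (22,G2,11), (24,G3,12), (26,G2,13)
Step 2: Sum ranks within each group.
R_1 = 17.5 (n_1 = 3)
R_2 = 43.5 (n_2 = 5)
R_3 = 30 (n_3 = 5)
Step 3: H = 12/(N(N+1)) * sum(R_i^2/n_i) - 3(N+1)
     = 12/(13*14) * (17.5^2/3 + 43.5^2/5 + 30^2/5) - 3*14
     = 0.065934 * 660.533 - 42
     = 1.551648.
Step 4: Ties present; correction factor C = 1 - 18/(13^3 - 13) = 0.991758. Corrected H = 1.551648 / 0.991758 = 1.564543.
Step 5: Under H0, H ~ chi^2(2); p-value = 0.457366.
Step 6: alpha = 0.05. fail to reject H0.

H = 1.5645, df = 2, p = 0.457366, fail to reject H0.
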